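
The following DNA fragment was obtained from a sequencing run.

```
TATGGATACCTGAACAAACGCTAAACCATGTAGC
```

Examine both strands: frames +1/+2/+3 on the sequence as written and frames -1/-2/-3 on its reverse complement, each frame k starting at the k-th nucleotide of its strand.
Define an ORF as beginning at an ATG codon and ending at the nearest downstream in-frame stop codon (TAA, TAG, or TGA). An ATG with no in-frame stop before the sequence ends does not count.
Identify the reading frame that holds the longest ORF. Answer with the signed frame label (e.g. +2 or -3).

Reverse complement (5'→3'): GCTACATGGTTTAGCGTTTGTTCAGGTATCCATA
Frame +1: TAT GGA TAC CTG AAC AAA CGC TAA ACC ATG TAG — ATG at 28, stop TAG at 31 → 6 nt.
Frame +2: ATG GAT ACC TGA ACA AAC GCT AAA CCA TGT AGC — ATG at 2, stop TGA at 11 → 12 nt.
Frame +3: TGG ATA CCT GAA CAA ACG CTA AAC CAT GTA — no ATG→stop ORF.
Frame -1: GCT ACA TGG TTT AGC GTT TGT TCA GGT ATC CAT — no ATG→stop ORF.
Frame -2: CTA CAT GGT TTA GCG TTT GTT CAG GTA TCC ATA — no ATG→stop ORF.
Frame -3: TAC ATG GTT TAG CGT TTG TTC AGG TAT CCA — ATG at 6, stop TAG at 12 → 9 nt.
Longest ORF is 12 nt in frame +2 (positions 2–13).

+2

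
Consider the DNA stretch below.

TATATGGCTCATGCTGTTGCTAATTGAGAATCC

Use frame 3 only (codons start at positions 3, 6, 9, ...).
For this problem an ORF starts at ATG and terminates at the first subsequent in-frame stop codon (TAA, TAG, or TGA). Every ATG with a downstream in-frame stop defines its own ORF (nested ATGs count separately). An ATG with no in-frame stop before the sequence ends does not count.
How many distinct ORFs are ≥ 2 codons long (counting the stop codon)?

Frame 3: TAT GGC TCA TGC TGT TGC TAA TTG AGA ATC — no ATG→stop ORF.
No ORF reaches 2 codons. Count = 0.

0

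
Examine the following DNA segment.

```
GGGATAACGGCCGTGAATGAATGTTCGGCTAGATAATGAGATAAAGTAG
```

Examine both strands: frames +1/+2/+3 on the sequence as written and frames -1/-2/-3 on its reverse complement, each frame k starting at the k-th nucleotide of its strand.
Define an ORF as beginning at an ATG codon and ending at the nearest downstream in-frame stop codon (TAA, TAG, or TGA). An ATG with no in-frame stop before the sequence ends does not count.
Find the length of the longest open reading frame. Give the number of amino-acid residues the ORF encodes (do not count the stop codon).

10

Reverse complement (5'→3'): CTACTTTATCTCATTATCTAGCCGAACATTCATTCACGGCCGTTATCCC
Frame +1: GGG ATA ACG GCC GTG AAT GAA TGT TCG GCT AGA TAA TGA GAT AAA GTA — no ATG→stop ORF.
Frame +2: GGA TAA CGG CCG TGA ATG AAT GTT CGG CTA GAT AAT GAG ATA AAG TAG — ATG at 17, stop TAG at 47 → 33 nt.
Frame +3: GAT AAC GGC CGT GAA TGA ATG TTC GGC TAG ATA ATG AGA TAA AGT — ATG at 21, stop TAG at 30 → 12 nt; ATG at 36, stop TAA at 42 → 9 nt.
Frame -1: CTA CTT TAT CTC ATT ATC TAG CCG AAC ATT CAT TCA CGG CCG TTA TCC — no ATG→stop ORF.
Frame -2: TAC TTT ATC TCA TTA TCT AGC CGA ACA TTC ATT CAC GGC CGT TAT CCC — no ATG→stop ORF.
Frame -3: ACT TTA TCT CAT TAT CTA GCC GAA CAT TCA TTC ACG GCC GTT ATC — no ATG→stop ORF.
Longest: frame +2, positions 17–49, 33 nt = 11 codons = 10 aa. → 10 amino acids.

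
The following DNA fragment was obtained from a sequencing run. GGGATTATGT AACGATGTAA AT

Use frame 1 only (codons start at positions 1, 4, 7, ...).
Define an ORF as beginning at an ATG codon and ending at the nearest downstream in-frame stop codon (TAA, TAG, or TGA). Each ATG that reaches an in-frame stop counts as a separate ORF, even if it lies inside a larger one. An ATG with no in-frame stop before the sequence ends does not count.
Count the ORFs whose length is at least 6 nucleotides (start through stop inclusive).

1

Frame 1: GGG ATT ATG TAA CGA TGT AAA — ATG at 7, stop TAA at 10 → 6 nt.
ORFs ≥ 6 nucleotides: frame 1 7–12 (6 nucleotides). Count = 1.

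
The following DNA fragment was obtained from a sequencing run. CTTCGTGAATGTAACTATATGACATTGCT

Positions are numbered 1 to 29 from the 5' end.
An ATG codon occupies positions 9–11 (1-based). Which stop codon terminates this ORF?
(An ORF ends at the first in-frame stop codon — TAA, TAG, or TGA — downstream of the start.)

Codons from position 9: ATG (9–11), TAA (12–14).
The first in-frame stop codon is TAA.

TAA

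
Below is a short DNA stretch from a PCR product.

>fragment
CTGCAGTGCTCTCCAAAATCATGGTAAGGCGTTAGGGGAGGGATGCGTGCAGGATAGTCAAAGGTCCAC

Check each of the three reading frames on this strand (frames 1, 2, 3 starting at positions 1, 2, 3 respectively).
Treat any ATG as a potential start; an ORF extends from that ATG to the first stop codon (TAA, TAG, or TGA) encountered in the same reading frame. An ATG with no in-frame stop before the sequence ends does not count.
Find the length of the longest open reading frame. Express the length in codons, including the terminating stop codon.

Frame 1: CTG CAG TGC TCT CCA AAA TCA TGG TAA GGC GTT AGG GGA GGG ATG CGT GCA GGA TAG TCA AAG GTC CAC — ATG at 43, stop TAG at 55 → 15 nt.
Frame 2: TGC AGT GCT CTC CAA AAT CAT GGT AAG GCG TTA GGG GAG GGA TGC GTG CAG GAT AGT CAA AGG TCC — no ATG→stop ORF.
Frame 3: GCA GTG CTC TCC AAA ATC ATG GTA AGG CGT TAG GGG AGG GAT GCG TGC AGG ATA GTC AAA GGT CCA — ATG at 21, stop TAG at 33 → 15 nt.
Longest: frame 1, positions 43–57, 15 nt = 5 codons = 4 aa. → 5 codons.

5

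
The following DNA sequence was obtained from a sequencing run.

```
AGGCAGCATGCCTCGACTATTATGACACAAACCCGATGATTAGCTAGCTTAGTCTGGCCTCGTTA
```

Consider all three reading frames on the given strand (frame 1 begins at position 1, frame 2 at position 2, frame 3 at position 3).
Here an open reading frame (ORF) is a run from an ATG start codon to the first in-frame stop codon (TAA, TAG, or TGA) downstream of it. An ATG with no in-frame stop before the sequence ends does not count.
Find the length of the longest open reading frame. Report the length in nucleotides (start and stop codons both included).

18

Frame 1: AGG CAG CAT GCC TCG ACT ATT ATG ACA CAA ACC CGA TGA TTA GCT AGC TTA GTC TGG CCT CGT — ATG at 22, stop TGA at 37 → 18 nt.
Frame 2: GGC AGC ATG CCT CGA CTA TTA TGA CAC AAA CCC GAT GAT TAG CTA GCT TAG TCT GGC CTC GTT — ATG at 8, stop TGA at 23 → 18 nt.
Frame 3: GCA GCA TGC CTC GAC TAT TAT GAC ACA AAC CCG ATG ATT AGC TAG CTT AGT CTG GCC TCG TTA — ATG at 36, stop TAG at 45 → 12 nt.
Longest: frame 1, positions 22–39, 18 nt = 6 codons = 5 aa. → 18 nucleotides.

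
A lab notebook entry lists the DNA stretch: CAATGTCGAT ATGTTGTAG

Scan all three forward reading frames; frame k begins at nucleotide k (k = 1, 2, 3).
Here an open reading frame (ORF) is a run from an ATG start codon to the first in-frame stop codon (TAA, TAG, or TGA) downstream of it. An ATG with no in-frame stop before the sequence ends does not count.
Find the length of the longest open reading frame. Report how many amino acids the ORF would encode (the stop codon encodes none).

2

Frame 1: CAA TGT CGA TAT GTT GTA — no ATG→stop ORF.
Frame 2: AAT GTC GAT ATG TTG TAG — ATG at 11, stop TAG at 17 → 9 nt.
Frame 3: ATG TCG ATA TGT TGT — no ATG→stop ORF.
Longest: frame 2, positions 11–19, 9 nt = 3 codons = 2 aa. → 2 amino acids.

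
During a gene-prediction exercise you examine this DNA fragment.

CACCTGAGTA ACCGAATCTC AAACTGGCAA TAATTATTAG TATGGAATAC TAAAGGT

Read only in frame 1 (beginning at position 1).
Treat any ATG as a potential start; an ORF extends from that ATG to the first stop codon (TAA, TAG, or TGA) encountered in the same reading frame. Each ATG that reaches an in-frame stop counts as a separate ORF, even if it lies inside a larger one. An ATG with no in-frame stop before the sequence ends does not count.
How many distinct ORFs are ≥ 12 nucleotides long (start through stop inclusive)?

0

Frame 1: CAC CTG AGT AAC CGA ATC TCA AAC TGG CAA TAA TTA TTA GTA TGG AAT ACT AAA GGT — no ATG→stop ORF.
No ORF reaches 12 nucleotides. Count = 0.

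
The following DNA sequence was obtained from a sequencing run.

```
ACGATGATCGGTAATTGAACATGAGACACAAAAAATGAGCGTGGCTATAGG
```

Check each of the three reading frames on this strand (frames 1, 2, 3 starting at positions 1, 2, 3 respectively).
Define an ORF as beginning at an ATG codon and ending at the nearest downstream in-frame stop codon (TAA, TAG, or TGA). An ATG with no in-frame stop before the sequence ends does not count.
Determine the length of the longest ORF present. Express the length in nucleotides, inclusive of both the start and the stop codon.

18

Frame 1: ACG ATG ATC GGT AAT TGA ACA TGA GAC ACA AAA AAT GAG CGT GGC TAT AGG — ATG at 4, stop TGA at 16 → 15 nt.
Frame 2: CGA TGA TCG GTA ATT GAA CAT GAG ACA CAA AAA ATG AGC GTG GCT ATA — no ATG→stop ORF.
Frame 3: GAT GAT CGG TAA TTG AAC ATG AGA CAC AAA AAA TGA GCG TGG CTA TAG — ATG at 21, stop TGA at 36 → 18 nt.
Longest: frame 3, positions 21–38, 18 nt = 6 codons = 5 aa. → 18 nucleotides.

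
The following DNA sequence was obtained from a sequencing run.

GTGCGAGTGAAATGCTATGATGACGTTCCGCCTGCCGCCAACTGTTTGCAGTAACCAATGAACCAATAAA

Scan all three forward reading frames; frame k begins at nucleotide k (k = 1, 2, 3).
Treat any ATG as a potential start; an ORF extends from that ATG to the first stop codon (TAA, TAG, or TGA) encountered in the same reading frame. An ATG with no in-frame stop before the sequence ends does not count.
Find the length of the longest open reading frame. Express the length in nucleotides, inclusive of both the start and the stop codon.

Frame 1: GTG CGA GTG AAA TGC TAT GAT GAC GTT CCG CCT GCC GCC AAC TGT TTG CAG TAA CCA ATG AAC CAA TAA — ATG at 58, stop TAA at 67 → 12 nt.
Frame 2: TGC GAG TGA AAT GCT ATG ATG ACG TTC CGC CTG CCG CCA ACT GTT TGC AGT AAC CAA TGA ACC AAT AAA — ATG at 17, stop TGA at 59 → 45 nt; ATG at 20, stop TGA at 59 → 42 nt.
Frame 3: GCG AGT GAA ATG CTA TGA TGA CGT TCC GCC TGC CGC CAA CTG TTT GCA GTA ACC AAT GAA CCA ATA — ATG at 12, stop TGA at 18 → 9 nt.
Longest: frame 2, positions 17–61, 45 nt = 15 codons = 14 aa. → 45 nucleotides.

45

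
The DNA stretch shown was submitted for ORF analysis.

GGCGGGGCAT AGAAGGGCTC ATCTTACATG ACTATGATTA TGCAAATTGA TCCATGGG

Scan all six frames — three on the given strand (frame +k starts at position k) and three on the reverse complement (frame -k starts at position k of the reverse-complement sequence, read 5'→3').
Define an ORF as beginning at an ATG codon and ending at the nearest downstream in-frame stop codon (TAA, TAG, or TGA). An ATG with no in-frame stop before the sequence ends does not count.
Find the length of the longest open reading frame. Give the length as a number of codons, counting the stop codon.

6

Reverse complement (5'→3'): CCCATGGATCAATTTGCATAATCATAGTCATGTAAGATGAGCCCTTCTATGCCCCGCC
Frame +1: GGC GGG GCA TAG AAG GGC TCA TCT TAC ATG ACT ATG ATT ATG CAA ATT GAT CCA TGG — no ATG→stop ORF.
Frame +2: GCG GGG CAT AGA AGG GCT CAT CTT ACA TGA CTA TGA TTA TGC AAA TTG ATC CAT GGG — no ATG→stop ORF.
Frame +3: CGG GGC ATA GAA GGG CTC ATC TTA CAT GAC TAT GAT TAT GCA AAT TGA TCC ATG — no ATG→stop ORF.
Frame -1: CCC ATG GAT CAA TTT GCA TAA TCA TAG TCA TGT AAG ATG AGC CCT TCT ATG CCC CGC — ATG at 4, stop TAA at 19 → 18 nt.
Frame -2: CCA TGG ATC AAT TTG CAT AAT CAT AGT CAT GTA AGA TGA GCC CTT CTA TGC CCC GCC — no ATG→stop ORF.
Frame -3: CAT GGA TCA ATT TGC ATA ATC ATA GTC ATG TAA GAT GAG CCC TTC TAT GCC CCG — ATG at 30, stop TAA at 33 → 6 nt.
Longest: frame -1, positions 4–21, 18 nt = 6 codons = 5 aa. → 6 codons.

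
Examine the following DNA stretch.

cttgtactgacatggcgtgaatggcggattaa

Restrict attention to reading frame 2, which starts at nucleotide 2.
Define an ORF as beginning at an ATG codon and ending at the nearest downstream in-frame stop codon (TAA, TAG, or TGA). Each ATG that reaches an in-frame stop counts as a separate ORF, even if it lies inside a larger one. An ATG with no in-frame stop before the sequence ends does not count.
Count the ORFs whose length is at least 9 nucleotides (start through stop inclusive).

Frame 2: TTG TAC TGA CAT GGC GTG AAT GGC GGA TTA — no ATG→stop ORF.
No ORF reaches 9 nucleotides. Count = 0.

0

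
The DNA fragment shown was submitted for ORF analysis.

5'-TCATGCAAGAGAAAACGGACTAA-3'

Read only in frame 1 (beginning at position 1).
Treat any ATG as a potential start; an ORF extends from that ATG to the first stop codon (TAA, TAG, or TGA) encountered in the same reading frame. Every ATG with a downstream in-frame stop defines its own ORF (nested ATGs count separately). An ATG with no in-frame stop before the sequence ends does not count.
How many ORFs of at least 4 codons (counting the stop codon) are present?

Frame 1: TCA TGC AAG AGA AAA CGG ACT — no ATG→stop ORF.
No ORF reaches 4 codons. Count = 0.

0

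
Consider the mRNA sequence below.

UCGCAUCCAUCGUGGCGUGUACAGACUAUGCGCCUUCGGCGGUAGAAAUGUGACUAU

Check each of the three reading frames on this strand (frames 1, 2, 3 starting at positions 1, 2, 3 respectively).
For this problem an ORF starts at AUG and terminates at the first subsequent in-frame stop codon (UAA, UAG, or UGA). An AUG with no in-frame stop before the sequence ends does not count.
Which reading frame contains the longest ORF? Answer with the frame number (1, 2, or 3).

1

Frame 1: UCG CAU CCA UCG UGG CGU GUA CAG ACU AUG CGC CUU CGG CGG UAG AAA UGU GAC UAU — AUG at 28, stop UAG at 43 → 18 nt.
Frame 2: CGC AUC CAU CGU GGC GUG UAC AGA CUA UGC GCC UUC GGC GGU AGA AAU GUG ACU — no AUG→stop ORF.
Frame 3: GCA UCC AUC GUG GCG UGU ACA GAC UAU GCG CCU UCG GCG GUA GAA AUG UGA CUA — AUG at 48, stop UGA at 51 → 6 nt.
Longest ORF is 18 nt in frame 1 (positions 28–45).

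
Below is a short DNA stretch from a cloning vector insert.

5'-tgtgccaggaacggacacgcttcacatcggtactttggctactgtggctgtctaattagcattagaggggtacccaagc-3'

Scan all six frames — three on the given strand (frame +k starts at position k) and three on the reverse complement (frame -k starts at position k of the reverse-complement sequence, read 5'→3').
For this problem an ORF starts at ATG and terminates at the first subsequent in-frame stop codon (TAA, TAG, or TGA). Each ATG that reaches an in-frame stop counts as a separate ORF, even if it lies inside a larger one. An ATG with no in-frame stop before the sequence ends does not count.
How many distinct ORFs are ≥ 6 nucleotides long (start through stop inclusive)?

Reverse complement (5'→3'): GCTTGGGTACCCCTCTAATGCTAATTAGACAGCCACAGTAGCCAAAGTACCGATGTGAAGCGTGTCCGTTCCTGGCACA
Frame +1: TGT GCC AGG AAC GGA CAC GCT TCA CAT CGG TAC TTT GGC TAC TGT GGC TGT CTA ATT AGC ATT AGA GGG GTA CCC AAG — no ATG→stop ORF.
Frame +2: GTG CCA GGA ACG GAC ACG CTT CAC ATC GGT ACT TTG GCT ACT GTG GCT GTC TAA TTA GCA TTA GAG GGG TAC CCA AGC — no ATG→stop ORF.
Frame +3: TGC CAG GAA CGG ACA CGC TTC ACA TCG GTA CTT TGG CTA CTG TGG CTG TCT AAT TAG CAT TAG AGG GGT ACC CAA — no ATG→stop ORF.
Frame -1: GCT TGG GTA CCC CTC TAA TGC TAA TTA GAC AGC CAC AGT AGC CAA AGT ACC GAT GTG AAG CGT GTC CGT TCC TGG CAC — no ATG→stop ORF.
Frame -2: CTT GGG TAC CCC TCT AAT GCT AAT TAG ACA GCC ACA GTA GCC AAA GTA CCG ATG TGA AGC GTG TCC GTT CCT GGC ACA — ATG at 53, stop TGA at 56 → 6 nt.
Frame -3: TTG GGT ACC CCT CTA ATG CTA ATT AGA CAG CCA CAG TAG CCA AAG TAC CGA TGT GAA GCG TGT CCG TTC CTG GCA — ATG at 18, stop TAG at 39 → 24 nt.
ORFs ≥ 6 nucleotides: frame -2 53–58 (6 nucleotides), frame -3 18–41 (24 nucleotides). Count = 2.

2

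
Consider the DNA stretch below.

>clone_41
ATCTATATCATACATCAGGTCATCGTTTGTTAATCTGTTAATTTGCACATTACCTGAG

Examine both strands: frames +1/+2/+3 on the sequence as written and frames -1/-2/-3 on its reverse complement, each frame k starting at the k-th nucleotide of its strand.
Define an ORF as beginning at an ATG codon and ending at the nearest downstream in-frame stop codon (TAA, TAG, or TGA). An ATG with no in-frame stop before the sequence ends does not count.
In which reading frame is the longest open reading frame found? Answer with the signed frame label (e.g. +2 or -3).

Reverse complement (5'→3'): CTCAGGTAATGTGCAAATTAACAGATTAACAAACGATGACCTGATGTATGATATAGAT
Frame +1: ATC TAT ATC ATA CAT CAG GTC ATC GTT TGT TAA TCT GTT AAT TTG CAC ATT ACC TGA — no ATG→stop ORF.
Frame +2: TCT ATA TCA TAC ATC AGG TCA TCG TTT GTT AAT CTG TTA ATT TGC ACA TTA CCT GAG — no ATG→stop ORF.
Frame +3: CTA TAT CAT ACA TCA GGT CAT CGT TTG TTA ATC TGT TAA TTT GCA CAT TAC CTG — no ATG→stop ORF.
Frame -1: CTC AGG TAA TGT GCA AAT TAA CAG ATT AAC AAA CGA TGA CCT GAT GTA TGA TAT AGA — no ATG→stop ORF.
Frame -2: TCA GGT AAT GTG CAA ATT AAC AGA TTA ACA AAC GAT GAC CTG ATG TAT GAT ATA GAT — no ATG→stop ORF.
Frame -3: CAG GTA ATG TGC AAA TTA ACA GAT TAA CAA ACG ATG ACC TGA TGT ATG ATA TAG — ATG at 9, stop TAA at 27 → 21 nt; ATG at 36, stop TGA at 42 → 9 nt; ATG at 48, stop TAG at 54 → 9 nt.
Longest ORF is 21 nt in frame -3 (positions 9–29).

-3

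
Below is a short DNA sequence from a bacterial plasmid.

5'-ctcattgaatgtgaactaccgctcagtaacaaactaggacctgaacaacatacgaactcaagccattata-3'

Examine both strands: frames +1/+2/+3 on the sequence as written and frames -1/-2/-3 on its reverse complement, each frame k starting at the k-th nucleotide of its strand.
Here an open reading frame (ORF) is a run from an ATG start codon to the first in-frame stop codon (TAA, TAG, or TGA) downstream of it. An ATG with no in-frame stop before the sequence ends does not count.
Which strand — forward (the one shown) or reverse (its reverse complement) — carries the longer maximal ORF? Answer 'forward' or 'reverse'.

Reverse complement (5'→3'): TATAATGGCTTGAGTTCGTATGTTGTTCAGGTCCTAGTTTGTTACTGAGCGGTAGTTCACATTCAATGAG
Frame +1: CTC ATT GAA TGT GAA CTA CCG CTC AGT AAC AAA CTA GGA CCT GAA CAA CAT ACG AAC TCA AGC CAT TAT — no ATG→stop ORF.
Frame +2: TCA TTG AAT GTG AAC TAC CGC TCA GTA ACA AAC TAG GAC CTG AAC AAC ATA CGA ACT CAA GCC ATT ATA — no ATG→stop ORF.
Frame +3: CAT TGA ATG TGA ACT ACC GCT CAG TAA CAA ACT AGG ACC TGA ACA ACA TAC GAA CTC AAG CCA TTA — ATG at 9, stop TGA at 12 → 6 nt.
Frame -1: TAT AAT GGC TTG AGT TCG TAT GTT GTT CAG GTC CTA GTT TGT TAC TGA GCG GTA GTT CAC ATT CAA TGA — no ATG→stop ORF.
Frame -2: ATA ATG GCT TGA GTT CGT ATG TTG TTC AGG TCC TAG TTT GTT ACT GAG CGG TAG TTC ACA TTC AAT GAG — ATG at 5, stop TGA at 11 → 9 nt; ATG at 20, stop TAG at 35 → 18 nt.
Frame -3: TAA TGG CTT GAG TTC GTA TGT TGT TCA GGT CCT AGT TTG TTA CTG AGC GGT AGT TCA CAT TCA ATG — no ATG→stop ORF.
Forward-strand max 6 nt; reverse-strand max 18 nt. The reverse strand has the longer ORF.

reverse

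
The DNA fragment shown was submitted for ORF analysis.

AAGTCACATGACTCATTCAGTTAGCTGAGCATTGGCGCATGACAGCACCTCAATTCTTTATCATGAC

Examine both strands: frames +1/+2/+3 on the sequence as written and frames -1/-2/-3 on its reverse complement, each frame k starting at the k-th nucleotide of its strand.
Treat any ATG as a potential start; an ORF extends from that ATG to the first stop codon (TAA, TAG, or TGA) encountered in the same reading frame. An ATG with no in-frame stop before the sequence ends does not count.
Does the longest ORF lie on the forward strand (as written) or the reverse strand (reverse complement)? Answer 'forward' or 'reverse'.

reverse

Reverse complement (5'→3'): GTCATGATAAAGAATTGAGGTGCTGTCATGCGCCAATGCTCAGCTAACTGAATGAGTCATGTGACTT
Frame +1: AAG TCA CAT GAC TCA TTC AGT TAG CTG AGC ATT GGC GCA TGA CAG CAC CTC AAT TCT TTA TCA TGA — no ATG→stop ORF.
Frame +2: AGT CAC ATG ACT CAT TCA GTT AGC TGA GCA TTG GCG CAT GAC AGC ACC TCA ATT CTT TAT CAT GAC — ATG at 8, stop TGA at 26 → 21 nt.
Frame +3: GTC ACA TGA CTC ATT CAG TTA GCT GAG CAT TGG CGC ATG ACA GCA CCT CAA TTC TTT ATC ATG — no ATG→stop ORF.
Frame -1: GTC ATG ATA AAG AAT TGA GGT GCT GTC ATG CGC CAA TGC TCA GCT AAC TGA ATG AGT CAT GTG ACT — ATG at 4, stop TGA at 16 → 15 nt; ATG at 28, stop TGA at 49 → 24 nt.
Frame -2: TCA TGA TAA AGA ATT GAG GTG CTG TCA TGC GCC AAT GCT CAG CTA ACT GAA TGA GTC ATG TGA CTT — ATG at 59, stop TGA at 62 → 6 nt.
Frame -3: CAT GAT AAA GAA TTG AGG TGC TGT CAT GCG CCA ATG CTC AGC TAA CTG AAT GAG TCA TGT GAC — ATG at 36, stop TAA at 45 → 12 nt.
Forward-strand max 21 nt; reverse-strand max 24 nt. The reverse strand has the longer ORF.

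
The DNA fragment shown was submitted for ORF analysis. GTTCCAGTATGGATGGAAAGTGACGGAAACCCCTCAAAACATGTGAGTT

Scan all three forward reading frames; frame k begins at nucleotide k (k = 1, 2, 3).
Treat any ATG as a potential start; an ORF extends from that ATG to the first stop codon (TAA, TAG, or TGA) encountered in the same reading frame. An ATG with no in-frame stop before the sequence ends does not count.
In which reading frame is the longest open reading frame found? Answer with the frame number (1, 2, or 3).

3

Frame 1: GTT CCA GTA TGG ATG GAA AGT GAC GGA AAC CCC TCA AAA CAT GTG AGT — no ATG→stop ORF.
Frame 2: TTC CAG TAT GGA TGG AAA GTG ACG GAA ACC CCT CAA AAC ATG TGA GTT — ATG at 41, stop TGA at 44 → 6 nt.
Frame 3: TCC AGT ATG GAT GGA AAG TGA CGG AAA CCC CTC AAA ACA TGT GAG — ATG at 9, stop TGA at 21 → 15 nt.
Longest ORF is 15 nt in frame 3 (positions 9–23).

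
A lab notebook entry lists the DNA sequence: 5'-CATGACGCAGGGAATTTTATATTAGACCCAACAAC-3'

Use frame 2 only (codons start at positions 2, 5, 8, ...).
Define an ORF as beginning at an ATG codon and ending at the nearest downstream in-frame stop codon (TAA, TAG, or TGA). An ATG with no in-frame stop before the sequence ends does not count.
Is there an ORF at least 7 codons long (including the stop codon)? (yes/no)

Frame 2: ATG ACG CAG GGA ATT TTA TAT TAG ACC CAA CAA — ATG at 2, stop TAG at 23 → 24 nt.
Frame 2 has an ORF of 8 codons (positions 2–25) ≥ 7, so yes.

yes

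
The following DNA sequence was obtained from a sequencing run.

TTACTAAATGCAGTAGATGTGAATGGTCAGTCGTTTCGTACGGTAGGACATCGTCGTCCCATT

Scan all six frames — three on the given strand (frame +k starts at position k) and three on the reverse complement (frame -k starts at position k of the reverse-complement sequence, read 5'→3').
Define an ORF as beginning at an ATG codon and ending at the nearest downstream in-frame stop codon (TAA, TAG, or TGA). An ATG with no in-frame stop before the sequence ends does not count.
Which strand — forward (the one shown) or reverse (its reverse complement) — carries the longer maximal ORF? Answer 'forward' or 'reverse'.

reverse

Reverse complement (5'→3'): AATGGGACGACGATGTCCTACCGTACGAAACGACTGACCATTCACATCTACTGCATTTAGTAA
Frame +1: TTA CTA AAT GCA GTA GAT GTG AAT GGT CAG TCG TTT CGT ACG GTA GGA CAT CGT CGT CCC ATT — no ATG→stop ORF.
Frame +2: TAC TAA ATG CAG TAG ATG TGA ATG GTC AGT CGT TTC GTA CGG TAG GAC ATC GTC GTC CCA — ATG at 8, stop TAG at 14 → 9 nt; ATG at 17, stop TGA at 20 → 6 nt; ATG at 23, stop TAG at 44 → 24 nt.
Frame +3: ACT AAA TGC AGT AGA TGT GAA TGG TCA GTC GTT TCG TAC GGT AGG ACA TCG TCG TCC CAT — no ATG→stop ORF.
Frame -1: AAT GGG ACG ACG ATG TCC TAC CGT ACG AAA CGA CTG ACC ATT CAC ATC TAC TGC ATT TAG TAA — ATG at 13, stop TAG at 58 → 48 nt.
Frame -2: ATG GGA CGA CGA TGT CCT ACC GTA CGA AAC GAC TGA CCA TTC ACA TCT ACT GCA TTT AGT — ATG at 2, stop TGA at 35 → 36 nt.
Frame -3: TGG GAC GAC GAT GTC CTA CCG TAC GAA ACG ACT GAC CAT TCA CAT CTA CTG CAT TTA GTA — no ATG→stop ORF.
Forward-strand max 24 nt; reverse-strand max 48 nt. The reverse strand has the longer ORF.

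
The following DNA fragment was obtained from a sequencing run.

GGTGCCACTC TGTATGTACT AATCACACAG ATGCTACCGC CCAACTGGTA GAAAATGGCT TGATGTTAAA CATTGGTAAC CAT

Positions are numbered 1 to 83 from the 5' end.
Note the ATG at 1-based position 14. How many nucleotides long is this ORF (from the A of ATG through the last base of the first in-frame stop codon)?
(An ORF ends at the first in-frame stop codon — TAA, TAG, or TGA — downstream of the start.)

Codons from position 14: ATG (14–16), TAC (17–19), TAA (20–22).
TAA is the first in-frame stop; ORF spans 14–22, 9 nucleotides.

9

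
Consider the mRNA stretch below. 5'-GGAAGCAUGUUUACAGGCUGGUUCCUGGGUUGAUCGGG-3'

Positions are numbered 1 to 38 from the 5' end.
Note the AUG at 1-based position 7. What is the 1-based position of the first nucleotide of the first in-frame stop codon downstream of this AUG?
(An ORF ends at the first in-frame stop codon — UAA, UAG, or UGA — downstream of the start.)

31

Codons from position 7: AUG (7–9), UUU (10–12), ACA (13–15), GGC (16–18), UGG (19–21), UUC (22–24), CUG (25–27), GGU (28–30), UGA (31–33).
UGA is a stop codon; it begins at position 31.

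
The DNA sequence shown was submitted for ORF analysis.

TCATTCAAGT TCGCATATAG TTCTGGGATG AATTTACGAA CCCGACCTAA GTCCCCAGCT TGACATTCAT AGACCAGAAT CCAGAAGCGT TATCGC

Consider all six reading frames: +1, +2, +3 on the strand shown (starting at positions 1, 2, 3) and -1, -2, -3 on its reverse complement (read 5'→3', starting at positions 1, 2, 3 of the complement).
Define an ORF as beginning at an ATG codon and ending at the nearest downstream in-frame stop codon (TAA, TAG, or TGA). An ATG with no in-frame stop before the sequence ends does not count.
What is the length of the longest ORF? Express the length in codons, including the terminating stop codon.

12

Reverse complement (5'→3'): GCGATAACGCTTCTGGATTCTGGTCTATGAATGTCAAGCTGGGGACTTAGGTCGGGTTCGTAAATTCATCCCAGAACTATATGCGAACTTGAATGA
Frame +1: TCA TTC AAG TTC GCA TAT AGT TCT GGG ATG AAT TTA CGA ACC CGA CCT AAG TCC CCA GCT TGA CAT TCA TAG ACC AGA ATC CAG AAG CGT TAT CGC — ATG at 28, stop TGA at 61 → 36 nt.
Frame +2: CAT TCA AGT TCG CAT ATA GTT CTG GGA TGA ATT TAC GAA CCC GAC CTA AGT CCC CAG CTT GAC ATT CAT AGA CCA GAA TCC AGA AGC GTT ATC — no ATG→stop ORF.
Frame +3: ATT CAA GTT CGC ATA TAG TTC TGG GAT GAA TTT ACG AAC CCG ACC TAA GTC CCC AGC TTG ACA TTC ATA GAC CAG AAT CCA GAA GCG TTA TCG — no ATG→stop ORF.
Frame -1: GCG ATA ACG CTT CTG GAT TCT GGT CTA TGA ATG TCA AGC TGG GGA CTT AGG TCG GGT TCG TAA ATT CAT CCC AGA ACT ATA TGC GAA CTT GAA TGA — ATG at 31, stop TAA at 61 → 33 nt.
Frame -2: CGA TAA CGC TTC TGG ATT CTG GTC TAT GAA TGT CAA GCT GGG GAC TTA GGT CGG GTT CGT AAA TTC ATC CCA GAA CTA TAT GCG AAC TTG AAT — no ATG→stop ORF.
Frame -3: GAT AAC GCT TCT GGA TTC TGG TCT ATG AAT GTC AAG CTG GGG ACT TAG GTC GGG TTC GTA AAT TCA TCC CAG AAC TAT ATG CGA ACT TGA ATG — ATG at 27, stop TAG at 48 → 24 nt; ATG at 81, stop TGA at 90 → 12 nt.
Longest: frame +1, positions 28–63, 36 nt = 12 codons = 11 aa. → 12 codons.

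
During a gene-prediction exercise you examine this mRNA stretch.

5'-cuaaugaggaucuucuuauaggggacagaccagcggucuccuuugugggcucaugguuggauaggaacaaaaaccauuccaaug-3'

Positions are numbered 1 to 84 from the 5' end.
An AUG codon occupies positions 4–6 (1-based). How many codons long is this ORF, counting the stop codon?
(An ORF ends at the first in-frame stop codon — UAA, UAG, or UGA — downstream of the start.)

6

Codons from position 4: AUG (4–6), AGG (7–9), AUC (10–12), UUC (13–15), UUA (16–18), UAG (19–21).
UAG is the first in-frame stop; that's 6 codons including the stop.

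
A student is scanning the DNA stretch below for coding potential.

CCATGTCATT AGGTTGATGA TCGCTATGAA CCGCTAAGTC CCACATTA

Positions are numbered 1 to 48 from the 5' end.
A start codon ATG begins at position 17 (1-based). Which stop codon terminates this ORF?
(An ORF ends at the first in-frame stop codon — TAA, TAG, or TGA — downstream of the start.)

Codons from position 17: ATG (17–19), ATC (20–22), GCT (23–25), ATG (26–28), AAC (29–31), CGC (32–34), TAA (35–37).
The first in-frame stop codon is TAA.

TAA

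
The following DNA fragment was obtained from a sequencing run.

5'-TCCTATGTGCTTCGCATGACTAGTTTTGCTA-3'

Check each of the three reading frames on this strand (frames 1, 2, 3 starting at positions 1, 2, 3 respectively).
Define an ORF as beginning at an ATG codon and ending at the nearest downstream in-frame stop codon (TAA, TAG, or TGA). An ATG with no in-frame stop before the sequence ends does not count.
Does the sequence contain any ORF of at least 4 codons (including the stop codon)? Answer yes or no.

yes

Frame 1: TCC TAT GTG CTT CGC ATG ACT AGT TTT GCT — no ATG→stop ORF.
Frame 2: CCT ATG TGC TTC GCA TGA CTA GTT TTG CTA — ATG at 5, stop TGA at 17 → 15 nt.
Frame 3: CTA TGT GCT TCG CAT GAC TAG TTT TGC — no ATG→stop ORF.
Frame 2 has an ORF of 5 codons (positions 5–19) ≥ 4, so yes.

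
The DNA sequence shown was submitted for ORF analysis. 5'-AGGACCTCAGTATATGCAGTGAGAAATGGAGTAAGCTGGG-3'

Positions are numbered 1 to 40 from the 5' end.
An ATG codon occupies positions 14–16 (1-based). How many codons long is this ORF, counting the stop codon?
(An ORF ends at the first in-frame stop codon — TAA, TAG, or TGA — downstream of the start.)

3

Codons from position 14: ATG (14–16), CAG (17–19), TGA (20–22).
TGA is the first in-frame stop; that's 3 codons including the stop.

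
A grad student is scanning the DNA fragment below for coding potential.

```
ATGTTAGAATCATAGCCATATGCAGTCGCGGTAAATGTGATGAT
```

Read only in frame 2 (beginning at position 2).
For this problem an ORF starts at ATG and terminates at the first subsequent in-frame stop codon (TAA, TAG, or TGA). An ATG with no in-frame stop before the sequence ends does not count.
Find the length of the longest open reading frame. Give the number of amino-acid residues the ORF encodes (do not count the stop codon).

4

Frame 2: TGT TAG AAT CAT AGC CAT ATG CAG TCG CGG TAA ATG TGA TGA — ATG at 20, stop TAA at 32 → 15 nt; ATG at 35, stop TGA at 38 → 6 nt.
Longest: frame 2, positions 20–34, 15 nt = 5 codons = 4 aa. → 4 amino acids.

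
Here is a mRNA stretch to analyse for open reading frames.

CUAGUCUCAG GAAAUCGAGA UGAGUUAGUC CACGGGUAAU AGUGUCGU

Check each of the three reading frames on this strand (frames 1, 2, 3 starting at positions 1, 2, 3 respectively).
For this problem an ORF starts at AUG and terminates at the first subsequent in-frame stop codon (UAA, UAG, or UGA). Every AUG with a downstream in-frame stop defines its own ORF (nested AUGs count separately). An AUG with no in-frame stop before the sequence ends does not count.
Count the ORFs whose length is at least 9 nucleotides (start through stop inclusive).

1

Frame 1: CUA GUC UCA GGA AAU CGA GAU GAG UUA GUC CAC GGG UAA UAG UGU CGU — no AUG→stop ORF.
Frame 2: UAG UCU CAG GAA AUC GAG AUG AGU UAG UCC ACG GGU AAU AGU GUC — AUG at 20, stop UAG at 26 → 9 nt.
Frame 3: AGU CUC AGG AAA UCG AGA UGA GUU AGU CCA CGG GUA AUA GUG UCG — no AUG→stop ORF.
ORFs ≥ 9 nucleotides: frame 2 20–28 (9 nucleotides). Count = 1.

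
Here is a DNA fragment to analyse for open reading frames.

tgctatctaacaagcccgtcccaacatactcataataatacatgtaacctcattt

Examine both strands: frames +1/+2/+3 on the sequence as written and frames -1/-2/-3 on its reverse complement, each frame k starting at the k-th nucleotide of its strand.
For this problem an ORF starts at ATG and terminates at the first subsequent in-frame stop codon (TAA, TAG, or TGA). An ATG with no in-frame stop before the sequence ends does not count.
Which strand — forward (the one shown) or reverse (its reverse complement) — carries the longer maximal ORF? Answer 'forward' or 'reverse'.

reverse

Reverse complement (5'→3'): AAATGAGGTTACATGTATTATTATGAGTATGTTGGGACGGGCTTGTTAGATAGCA
Frame +1: TGC TAT CTA ACA AGC CCG TCC CAA CAT ACT CAT AAT AAT ACA TGT AAC CTC ATT — no ATG→stop ORF.
Frame +2: GCT ATC TAA CAA GCC CGT CCC AAC ATA CTC ATA ATA ATA CAT GTA ACC TCA TTT — no ATG→stop ORF.
Frame +3: CTA TCT AAC AAG CCC GTC CCA ACA TAC TCA TAA TAA TAC ATG TAA CCT CAT — ATG at 42, stop TAA at 45 → 6 nt.
Frame -1: AAA TGA GGT TAC ATG TAT TAT TAT GAG TAT GTT GGG ACG GGC TTG TTA GAT AGC — no ATG→stop ORF.
Frame -2: AAT GAG GTT ACA TGT ATT ATT ATG AGT ATG TTG GGA CGG GCT TGT TAG ATA GCA — ATG at 23, stop TAG at 47 → 27 nt; ATG at 29, stop TAG at 47 → 21 nt.
Frame -3: ATG AGG TTA CAT GTA TTA TTA TGA GTA TGT TGG GAC GGG CTT GTT AGA TAG — ATG at 3, stop TGA at 24 → 24 nt.
Forward-strand max 6 nt; reverse-strand max 27 nt. The reverse strand has the longer ORF.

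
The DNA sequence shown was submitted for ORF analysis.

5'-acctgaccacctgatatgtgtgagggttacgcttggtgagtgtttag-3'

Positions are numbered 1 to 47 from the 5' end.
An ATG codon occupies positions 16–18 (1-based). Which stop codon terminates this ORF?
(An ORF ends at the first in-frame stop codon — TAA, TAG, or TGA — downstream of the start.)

Codons from position 16: ATG (16–18), TGT (19–21), GAG (22–24), GGT (25–27), TAC (28–30), GCT (31–33), TGG (34–36), TGA (37–39).
The first in-frame stop codon is TGA.

TGA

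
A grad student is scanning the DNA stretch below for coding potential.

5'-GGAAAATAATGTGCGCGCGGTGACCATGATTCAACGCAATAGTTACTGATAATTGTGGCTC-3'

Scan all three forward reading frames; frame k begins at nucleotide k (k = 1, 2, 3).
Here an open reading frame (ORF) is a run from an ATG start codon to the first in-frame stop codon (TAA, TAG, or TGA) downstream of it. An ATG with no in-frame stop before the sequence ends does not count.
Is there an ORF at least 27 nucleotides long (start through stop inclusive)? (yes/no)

Frame 1: GGA AAA TAA TGT GCG CGC GGT GAC CAT GAT TCA ACG CAA TAG TTA CTG ATA ATT GTG GCT — no ATG→stop ORF.
Frame 2: GAA AAT AAT GTG CGC GCG GTG ACC ATG ATT CAA CGC AAT AGT TAC TGA TAA TTG TGG CTC — ATG at 26, stop TGA at 47 → 24 nt.
Frame 3: AAA ATA ATG TGC GCG CGG TGA CCA TGA TTC AAC GCA ATA GTT ACT GAT AAT TGT GGC — ATG at 9, stop TGA at 21 → 15 nt.
Largest ORF found is 24 nucleotides < 27, so no.

no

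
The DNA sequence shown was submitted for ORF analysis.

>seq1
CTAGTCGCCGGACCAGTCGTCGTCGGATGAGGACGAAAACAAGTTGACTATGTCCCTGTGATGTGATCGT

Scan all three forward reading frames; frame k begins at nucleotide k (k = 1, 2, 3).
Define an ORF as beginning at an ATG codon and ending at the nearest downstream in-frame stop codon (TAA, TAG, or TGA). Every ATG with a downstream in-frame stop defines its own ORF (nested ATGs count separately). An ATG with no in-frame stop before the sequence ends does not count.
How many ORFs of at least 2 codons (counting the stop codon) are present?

3

Frame 1: CTA GTC GCC GGA CCA GTC GTC GTC GGA TGA GGA CGA AAA CAA GTT GAC TAT GTC CCT GTG ATG TGA TCG — ATG at 61, stop TGA at 64 → 6 nt.
Frame 2: TAG TCG CCG GAC CAG TCG TCG TCG GAT GAG GAC GAA AAC AAG TTG ACT ATG TCC CTG TGA TGT GAT CGT — ATG at 50, stop TGA at 59 → 12 nt.
Frame 3: AGT CGC CGG ACC AGT CGT CGT CGG ATG AGG ACG AAA ACA AGT TGA CTA TGT CCC TGT GAT GTG ATC — ATG at 27, stop TGA at 45 → 21 nt.
ORFs ≥ 2 codons: frame 1 61–66 (2 codons), frame 2 50–61 (4 codons), frame 3 27–47 (7 codons). Count = 3.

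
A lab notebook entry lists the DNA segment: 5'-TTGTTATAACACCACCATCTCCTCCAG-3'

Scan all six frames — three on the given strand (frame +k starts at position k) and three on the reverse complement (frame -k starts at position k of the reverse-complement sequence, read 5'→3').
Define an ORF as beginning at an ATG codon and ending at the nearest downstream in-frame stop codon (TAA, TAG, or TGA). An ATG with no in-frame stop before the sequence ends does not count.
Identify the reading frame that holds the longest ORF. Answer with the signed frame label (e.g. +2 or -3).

Reverse complement (5'→3'): CTGGAGGAGATGGTGGTGTTATAACAA
Frame +1: TTG TTA TAA CAC CAC CAT CTC CTC CAG — no ATG→stop ORF.
Frame +2: TGT TAT AAC ACC ACC ATC TCC TCC — no ATG→stop ORF.
Frame +3: GTT ATA ACA CCA CCA TCT CCT CCA — no ATG→stop ORF.
Frame -1: CTG GAG GAG ATG GTG GTG TTA TAA CAA — ATG at 10, stop TAA at 22 → 15 nt.
Frame -2: TGG AGG AGA TGG TGG TGT TAT AAC — no ATG→stop ORF.
Frame -3: GGA GGA GAT GGT GGT GTT ATA ACA — no ATG→stop ORF.
Longest ORF is 15 nt in frame -1 (positions 10–24).

-1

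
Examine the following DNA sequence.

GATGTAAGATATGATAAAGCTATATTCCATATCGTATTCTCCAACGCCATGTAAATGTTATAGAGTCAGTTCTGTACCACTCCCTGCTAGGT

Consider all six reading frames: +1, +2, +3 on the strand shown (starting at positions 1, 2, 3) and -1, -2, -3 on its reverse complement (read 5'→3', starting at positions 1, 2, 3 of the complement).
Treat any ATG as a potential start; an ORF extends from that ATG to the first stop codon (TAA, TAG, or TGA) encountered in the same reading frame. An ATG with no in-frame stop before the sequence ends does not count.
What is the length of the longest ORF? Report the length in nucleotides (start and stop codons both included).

9

Reverse complement (5'→3'): ACCTAGCAGGGAGTGGTACAGAACTGACTCTATAACATTTACATGGCGTTGGAGAATACGATATGGAATATAGCTTTATCATATCTTACATC
Frame +1: GAT GTA AGA TAT GAT AAA GCT ATA TTC CAT ATC GTA TTC TCC AAC GCC ATG TAA ATG TTA TAG AGT CAG TTC TGT ACC ACT CCC TGC TAG — ATG at 49, stop TAA at 52 → 6 nt; ATG at 55, stop TAG at 61 → 9 nt.
Frame +2: ATG TAA GAT ATG ATA AAG CTA TAT TCC ATA TCG TAT TCT CCA ACG CCA TGT AAA TGT TAT AGA GTC AGT TCT GTA CCA CTC CCT GCT AGG — ATG at 2, stop TAA at 5 → 6 nt.
Frame +3: TGT AAG ATA TGA TAA AGC TAT ATT CCA TAT CGT ATT CTC CAA CGC CAT GTA AAT GTT ATA GAG TCA GTT CTG TAC CAC TCC CTG CTA GGT — no ATG→stop ORF.
Frame -1: ACC TAG CAG GGA GTG GTA CAG AAC TGA CTC TAT AAC ATT TAC ATG GCG TTG GAG AAT ACG ATA TGG AAT ATA GCT TTA TCA TAT CTT ACA — no ATG→stop ORF.
Frame -2: CCT AGC AGG GAG TGG TAC AGA ACT GAC TCT ATA ACA TTT ACA TGG CGT TGG AGA ATA CGA TAT GGA ATA TAG CTT TAT CAT ATC TTA CAT — no ATG→stop ORF.
Frame -3: CTA GCA GGG AGT GGT ACA GAA CTG ACT CTA TAA CAT TTA CAT GGC GTT GGA GAA TAC GAT ATG GAA TAT AGC TTT ATC ATA TCT TAC ATC — no ATG→stop ORF.
Longest: frame +1, positions 55–63, 9 nt = 3 codons = 2 aa. → 9 nucleotides.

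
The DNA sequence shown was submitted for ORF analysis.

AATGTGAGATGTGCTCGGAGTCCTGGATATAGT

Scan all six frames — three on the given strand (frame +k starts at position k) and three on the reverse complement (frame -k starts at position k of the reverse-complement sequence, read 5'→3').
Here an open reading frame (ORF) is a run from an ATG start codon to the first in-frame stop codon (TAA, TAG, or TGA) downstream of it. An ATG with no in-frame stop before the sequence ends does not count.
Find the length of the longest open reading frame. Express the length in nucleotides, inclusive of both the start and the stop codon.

Reverse complement (5'→3'): ACTATATCCAGGACTCCGAGCACATCTCACATT
Frame +1: AAT GTG AGA TGT GCT CGG AGT CCT GGA TAT AGT — no ATG→stop ORF.
Frame +2: ATG TGA GAT GTG CTC GGA GTC CTG GAT ATA — ATG at 2, stop TGA at 5 → 6 nt.
Frame +3: TGT GAG ATG TGC TCG GAG TCC TGG ATA TAG — ATG at 9, stop TAG at 30 → 24 nt.
Frame -1: ACT ATA TCC AGG ACT CCG AGC ACA TCT CAC ATT — no ATG→stop ORF.
Frame -2: CTA TAT CCA GGA CTC CGA GCA CAT CTC ACA — no ATG→stop ORF.
Frame -3: TAT ATC CAG GAC TCC GAG CAC ATC TCA CAT — no ATG→stop ORF.
Longest: frame +3, positions 9–32, 24 nt = 8 codons = 7 aa. → 24 nucleotides.

24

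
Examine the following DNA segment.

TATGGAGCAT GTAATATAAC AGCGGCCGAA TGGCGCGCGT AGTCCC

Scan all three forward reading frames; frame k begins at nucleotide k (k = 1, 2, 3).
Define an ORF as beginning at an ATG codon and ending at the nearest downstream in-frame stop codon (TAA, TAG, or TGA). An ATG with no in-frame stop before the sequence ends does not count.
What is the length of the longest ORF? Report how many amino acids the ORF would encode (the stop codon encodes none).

5

Frame 1: TAT GGA GCA TGT AAT ATA ACA GCG GCC GAA TGG CGC GCG TAG TCC — no ATG→stop ORF.
Frame 2: ATG GAG CAT GTA ATA TAA CAG CGG CCG AAT GGC GCG CGT AGT CCC — ATG at 2, stop TAA at 17 → 18 nt.
Frame 3: TGG AGC ATG TAA TAT AAC AGC GGC CGA ATG GCG CGC GTA GTC — ATG at 9, stop TAA at 12 → 6 nt.
Longest: frame 2, positions 2–19, 18 nt = 6 codons = 5 aa. → 5 amino acids.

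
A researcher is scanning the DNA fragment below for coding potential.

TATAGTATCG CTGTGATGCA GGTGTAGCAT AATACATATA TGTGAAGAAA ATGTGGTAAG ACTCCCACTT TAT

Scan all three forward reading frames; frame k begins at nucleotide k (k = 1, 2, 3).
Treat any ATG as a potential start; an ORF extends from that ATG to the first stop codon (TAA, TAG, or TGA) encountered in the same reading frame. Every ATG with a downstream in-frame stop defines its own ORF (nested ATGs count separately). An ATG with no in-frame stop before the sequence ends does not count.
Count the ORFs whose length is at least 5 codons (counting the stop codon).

Frame 1: TAT AGT ATC GCT GTG ATG CAG GTG TAG CAT AAT ACA TAT ATG TGA AGA AAA TGT GGT AAG ACT CCC ACT TTA — ATG at 16, stop TAG at 25 → 12 nt; ATG at 40, stop TGA at 43 → 6 nt.
Frame 2: ATA GTA TCG CTG TGA TGC AGG TGT AGC ATA ATA CAT ATA TGT GAA GAA AAT GTG GTA AGA CTC CCA CTT TAT — no ATG→stop ORF.
Frame 3: TAG TAT CGC TGT GAT GCA GGT GTA GCA TAA TAC ATA TAT GTG AAG AAA ATG TGG TAA GAC TCC CAC TTT — ATG at 51, stop TAA at 57 → 9 nt.
No ORF reaches 5 codons. Count = 0.

0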